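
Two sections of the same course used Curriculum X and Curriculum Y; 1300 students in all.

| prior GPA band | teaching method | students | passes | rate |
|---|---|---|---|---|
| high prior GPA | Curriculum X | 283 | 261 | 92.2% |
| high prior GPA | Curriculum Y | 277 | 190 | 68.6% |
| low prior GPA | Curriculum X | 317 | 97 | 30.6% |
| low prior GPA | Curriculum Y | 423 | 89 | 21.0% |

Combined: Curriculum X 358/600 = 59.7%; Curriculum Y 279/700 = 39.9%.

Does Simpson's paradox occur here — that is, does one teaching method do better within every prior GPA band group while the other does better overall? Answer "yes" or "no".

Within each prior GPA band level (high prior GPA 92.2% vs 68.6%; low prior GPA 30.6% vs 21.0%), Curriculum X has the higher rate every time. Pooled: 59.7% vs 39.9% — Curriculum X has the higher rate overall. They agree.

no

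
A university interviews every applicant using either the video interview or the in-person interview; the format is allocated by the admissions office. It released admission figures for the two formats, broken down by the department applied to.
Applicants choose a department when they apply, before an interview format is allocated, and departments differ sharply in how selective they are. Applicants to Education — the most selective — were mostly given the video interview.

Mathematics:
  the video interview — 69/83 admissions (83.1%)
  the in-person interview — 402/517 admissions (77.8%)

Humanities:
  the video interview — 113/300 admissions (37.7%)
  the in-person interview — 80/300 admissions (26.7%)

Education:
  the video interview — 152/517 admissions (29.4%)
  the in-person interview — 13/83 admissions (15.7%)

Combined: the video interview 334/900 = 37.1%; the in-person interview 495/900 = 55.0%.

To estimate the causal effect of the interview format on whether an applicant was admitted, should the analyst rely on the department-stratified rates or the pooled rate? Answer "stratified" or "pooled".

The stratified and pooled comparisons disagree (the video interview wins within each department; the in-person interview wins overall), so the answer turns on the causal role of department.
Department is set before the interview format has any effect — it is not caused by the interview format — and it independently drives the outcome. That makes it a confounder, so the causal comparison is within department levels.
Within each level — Mathematics: 83.1% vs 77.8%; Humanities: 37.7% vs 26.7%; Education: 29.4% vs 15.7% — the video interview is higher every time.

stratified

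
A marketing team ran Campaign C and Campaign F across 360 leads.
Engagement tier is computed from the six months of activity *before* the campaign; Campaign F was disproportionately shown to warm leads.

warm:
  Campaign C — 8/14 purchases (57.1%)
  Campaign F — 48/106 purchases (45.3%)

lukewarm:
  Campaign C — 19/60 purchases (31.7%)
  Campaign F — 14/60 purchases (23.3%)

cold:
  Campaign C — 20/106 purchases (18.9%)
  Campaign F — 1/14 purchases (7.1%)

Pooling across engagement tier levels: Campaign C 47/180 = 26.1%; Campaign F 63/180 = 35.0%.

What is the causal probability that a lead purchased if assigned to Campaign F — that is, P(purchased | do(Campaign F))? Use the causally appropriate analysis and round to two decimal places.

0.25

The engagement tier-specific comparison favours Campaign C throughout, but the pooled figures favour Campaign F. The question is whether to condition on engagement tier.
Here engagement tier is a common cause — it drives both which campaign a case falls under and the outcome. The crude comparison mixes populations; the stratum-specific rates are the causally relevant ones.
Standardising Campaign F to the population engagement tier mix: 0.333·48/106 + 0.333·14/60 + 0.333·1/14 = 0.253.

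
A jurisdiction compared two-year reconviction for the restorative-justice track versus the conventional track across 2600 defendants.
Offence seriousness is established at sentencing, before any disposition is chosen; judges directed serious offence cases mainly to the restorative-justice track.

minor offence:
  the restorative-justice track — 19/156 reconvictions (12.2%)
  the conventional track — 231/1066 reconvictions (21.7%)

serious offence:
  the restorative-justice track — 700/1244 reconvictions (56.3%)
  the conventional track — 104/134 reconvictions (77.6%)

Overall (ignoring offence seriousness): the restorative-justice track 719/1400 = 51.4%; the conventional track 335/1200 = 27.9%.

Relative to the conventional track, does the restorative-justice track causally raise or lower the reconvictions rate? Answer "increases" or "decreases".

Nothing the disposition does changes offence seriousness; the imbalance is an allocation artefact. With offence seriousness also predicting the outcome, the pooled figure is confounded, and the within-stratum comparison is the causal one.
Within each level — minor offence: 12.2% vs 21.7%; serious offence: 56.3% vs 77.6% — the restorative-justice track is lower every time.

decreases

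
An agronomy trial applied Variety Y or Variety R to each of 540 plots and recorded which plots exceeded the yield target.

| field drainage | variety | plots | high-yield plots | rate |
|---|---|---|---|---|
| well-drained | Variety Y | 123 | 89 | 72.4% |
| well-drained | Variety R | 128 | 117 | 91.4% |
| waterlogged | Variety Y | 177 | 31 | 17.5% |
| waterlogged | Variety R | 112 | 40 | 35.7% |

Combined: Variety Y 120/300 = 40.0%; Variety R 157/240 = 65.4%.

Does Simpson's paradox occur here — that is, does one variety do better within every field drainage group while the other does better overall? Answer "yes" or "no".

Within each field drainage level (well-drained 72.4% vs 91.4%; waterlogged 17.5% vs 35.7%), Variety R has the higher rate every time. Pooled: 40.0% vs 65.4% — Variety R has the higher rate overall. They agree.

no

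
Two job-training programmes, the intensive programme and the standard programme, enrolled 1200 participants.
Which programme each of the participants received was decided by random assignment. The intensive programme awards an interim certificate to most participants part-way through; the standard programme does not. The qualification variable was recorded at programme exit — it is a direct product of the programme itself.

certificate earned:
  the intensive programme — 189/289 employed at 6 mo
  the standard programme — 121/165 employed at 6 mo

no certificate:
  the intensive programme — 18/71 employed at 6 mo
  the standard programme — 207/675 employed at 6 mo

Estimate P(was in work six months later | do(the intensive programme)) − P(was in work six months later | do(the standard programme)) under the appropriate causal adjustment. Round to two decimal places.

Qualification attained during the programme is downstream of the programme. One should not condition on a consequence of treatment, so the overall rates are the right comparison.
The causal difference is the pooled difference: 0.575 − 0.390 = +0.185.

+0.18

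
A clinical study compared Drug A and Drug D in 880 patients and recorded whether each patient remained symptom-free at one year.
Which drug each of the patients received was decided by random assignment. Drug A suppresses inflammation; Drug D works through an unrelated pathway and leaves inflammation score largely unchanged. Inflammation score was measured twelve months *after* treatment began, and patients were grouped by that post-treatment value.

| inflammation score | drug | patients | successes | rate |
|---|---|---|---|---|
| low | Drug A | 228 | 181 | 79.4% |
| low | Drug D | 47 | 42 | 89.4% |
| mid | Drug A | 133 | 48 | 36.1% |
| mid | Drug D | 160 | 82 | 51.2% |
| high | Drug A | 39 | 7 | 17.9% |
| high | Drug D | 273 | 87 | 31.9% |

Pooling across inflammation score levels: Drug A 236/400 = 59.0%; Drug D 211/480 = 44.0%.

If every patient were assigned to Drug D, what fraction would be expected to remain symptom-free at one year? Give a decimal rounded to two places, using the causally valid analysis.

0.44

The distribution of inflammation score is itself part of what the drug does — it is an intermediate outcome. Holding it fixed would remove that part of the effect; the total effect is the pooled difference.
So P(outcome | do(Drug D)) is just the pooled rate for Drug D: 211/480 = 0.440.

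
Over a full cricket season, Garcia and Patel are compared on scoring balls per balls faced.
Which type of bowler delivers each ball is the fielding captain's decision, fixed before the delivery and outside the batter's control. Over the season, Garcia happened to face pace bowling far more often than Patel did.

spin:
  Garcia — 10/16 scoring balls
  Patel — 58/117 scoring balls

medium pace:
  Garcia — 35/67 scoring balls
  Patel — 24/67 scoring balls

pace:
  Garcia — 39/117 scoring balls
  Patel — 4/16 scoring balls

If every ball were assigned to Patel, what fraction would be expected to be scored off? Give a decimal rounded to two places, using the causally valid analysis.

Bowling type differs across players for reasons unrelated to any effect of the player itself, and it separately predicts the outcome — a classic confounder. We must compare within bowling type levels.
Standardising Patel to the population bowling type mix: 0.333·58/117 + 0.335·24/67 + 0.333·4/16 = 0.368.

0.37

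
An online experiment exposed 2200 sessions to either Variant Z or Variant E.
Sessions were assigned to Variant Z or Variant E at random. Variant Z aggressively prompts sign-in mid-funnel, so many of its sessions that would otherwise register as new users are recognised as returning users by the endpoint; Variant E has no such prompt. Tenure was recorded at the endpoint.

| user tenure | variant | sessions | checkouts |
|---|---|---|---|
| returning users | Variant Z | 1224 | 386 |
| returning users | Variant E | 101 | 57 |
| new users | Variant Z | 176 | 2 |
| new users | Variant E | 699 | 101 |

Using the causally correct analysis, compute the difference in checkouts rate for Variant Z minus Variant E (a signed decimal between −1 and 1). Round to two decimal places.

The stratified and pooled comparisons disagree (Variant E wins within each user tenure; Variant Z wins overall), so the answer turns on the causal role of user tenure.
Because the variant influences user tenure, user tenure is a post-treatment mediator, not a confounder. Stratifying on it would bias the estimate; the causal effect is the crude pooled difference.
The causal difference is the pooled difference: 0.277 − 0.198 = +0.080.

+0.08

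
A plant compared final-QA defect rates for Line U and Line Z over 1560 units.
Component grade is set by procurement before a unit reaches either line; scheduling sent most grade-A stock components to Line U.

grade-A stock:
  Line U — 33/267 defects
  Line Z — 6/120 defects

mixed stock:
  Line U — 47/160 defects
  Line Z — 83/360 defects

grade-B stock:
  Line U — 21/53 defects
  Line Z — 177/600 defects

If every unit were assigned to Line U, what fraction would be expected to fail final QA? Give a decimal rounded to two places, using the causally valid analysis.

0.29

Here component grade is a common cause — it drives both which line a case falls under and the outcome. The crude comparison mixes populations; the stratum-specific rates are the causally relevant ones.
Standardising Line U to the population component grade mix: 0.248·33/267 + 0.333·47/160 + 0.419·21/53 = 0.294.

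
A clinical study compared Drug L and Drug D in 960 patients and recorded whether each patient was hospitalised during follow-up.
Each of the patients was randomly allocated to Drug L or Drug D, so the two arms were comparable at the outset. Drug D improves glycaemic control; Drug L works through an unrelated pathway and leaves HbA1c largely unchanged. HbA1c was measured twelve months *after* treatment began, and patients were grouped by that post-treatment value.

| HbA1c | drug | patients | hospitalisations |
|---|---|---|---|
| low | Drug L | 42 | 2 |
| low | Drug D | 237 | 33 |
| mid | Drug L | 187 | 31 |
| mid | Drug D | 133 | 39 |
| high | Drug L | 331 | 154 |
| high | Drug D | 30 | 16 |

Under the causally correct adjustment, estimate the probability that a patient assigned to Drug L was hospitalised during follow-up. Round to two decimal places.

0.33

The HbA1c-specific comparison favours Drug L throughout, but the pooled figures favour Drug D. The question is whether to condition on HbA1c.
HbA1c is downstream of the drug. One should not condition on a consequence of treatment, so the overall rates are the right comparison.
So P(outcome | do(Drug L)) is just the pooled rate for Drug L: 187/560 = 0.334.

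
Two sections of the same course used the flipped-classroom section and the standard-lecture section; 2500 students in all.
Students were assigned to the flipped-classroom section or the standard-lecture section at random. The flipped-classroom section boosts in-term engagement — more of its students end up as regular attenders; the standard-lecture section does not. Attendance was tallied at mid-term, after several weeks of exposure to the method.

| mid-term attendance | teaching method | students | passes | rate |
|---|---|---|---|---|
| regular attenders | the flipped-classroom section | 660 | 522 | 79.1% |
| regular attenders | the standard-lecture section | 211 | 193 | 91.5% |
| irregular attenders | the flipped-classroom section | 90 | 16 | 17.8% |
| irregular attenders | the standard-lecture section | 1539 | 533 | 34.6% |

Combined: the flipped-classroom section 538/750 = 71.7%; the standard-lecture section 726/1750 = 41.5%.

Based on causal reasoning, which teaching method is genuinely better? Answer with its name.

the flipped-classroom section

Mid-term attendance here is a post-treatment variable shaped by the teaching method; conditioning on it would introduce bias rather than remove it. The overall comparison is the causal one.
Pooled: the flipped-classroom section 71.7% vs the standard-lecture section 41.5%; the flipped-classroom section is higher overall.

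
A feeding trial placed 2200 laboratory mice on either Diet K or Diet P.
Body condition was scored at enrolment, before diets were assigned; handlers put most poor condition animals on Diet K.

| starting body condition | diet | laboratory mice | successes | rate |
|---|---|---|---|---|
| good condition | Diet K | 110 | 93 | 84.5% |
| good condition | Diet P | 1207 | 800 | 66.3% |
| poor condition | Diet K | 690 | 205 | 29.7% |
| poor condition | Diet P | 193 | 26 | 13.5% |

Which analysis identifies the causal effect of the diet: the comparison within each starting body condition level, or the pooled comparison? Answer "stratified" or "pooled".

Here starting body condition is a common cause — it drives both which diet a case falls under and the outcome. The crude comparison mixes populations; the stratum-specific rates are the causally relevant ones.
Within each level — good condition: 84.5% vs 66.3%; poor condition: 29.7% vs 13.5% — Diet K is higher every time.

stratified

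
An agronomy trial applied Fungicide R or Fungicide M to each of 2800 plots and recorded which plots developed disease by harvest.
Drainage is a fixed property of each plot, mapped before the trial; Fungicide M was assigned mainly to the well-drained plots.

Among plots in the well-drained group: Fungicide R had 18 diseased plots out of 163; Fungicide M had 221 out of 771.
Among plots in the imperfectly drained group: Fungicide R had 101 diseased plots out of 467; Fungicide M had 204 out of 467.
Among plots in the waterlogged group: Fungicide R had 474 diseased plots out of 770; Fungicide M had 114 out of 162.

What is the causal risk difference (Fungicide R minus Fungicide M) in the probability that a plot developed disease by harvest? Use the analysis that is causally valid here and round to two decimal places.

The stratified and pooled comparisons disagree (Fungicide R wins within each field drainage; Fungicide M wins overall), so the answer turns on the causal role of field drainage.
Nothing the fungicide does changes field drainage; the imbalance is an allocation artefact. With field drainage also predicting the outcome, the pooled figure is confounded, and the within-stratum comparison is the causal one.
Adjusting over the population distribution of field drainage: 0.334·(0.110−0.287) + 0.334·(0.216−0.437) + 0.333·(0.616−0.704) = -0.162.

-0.16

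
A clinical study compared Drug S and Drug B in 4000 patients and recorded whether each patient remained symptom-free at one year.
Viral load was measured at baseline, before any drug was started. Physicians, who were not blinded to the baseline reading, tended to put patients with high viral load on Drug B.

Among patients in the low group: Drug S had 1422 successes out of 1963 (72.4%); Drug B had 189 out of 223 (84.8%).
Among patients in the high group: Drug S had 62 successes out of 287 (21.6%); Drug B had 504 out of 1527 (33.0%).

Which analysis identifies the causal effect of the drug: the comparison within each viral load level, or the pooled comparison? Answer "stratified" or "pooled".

Drug B is higher inside every viral load stratum but Drug S is higher in aggregate. Whether to stratify depends on how viral load relates to the drug.
Viral load is set before the drug has any effect — it is not caused by the drug — and it independently drives the outcome. That makes it a confounder, so the causal comparison is within viral load levels.
Within each level — low: 72.4% vs 84.8%; high: 21.6% vs 33.0% — Drug B is higher every time.

stratified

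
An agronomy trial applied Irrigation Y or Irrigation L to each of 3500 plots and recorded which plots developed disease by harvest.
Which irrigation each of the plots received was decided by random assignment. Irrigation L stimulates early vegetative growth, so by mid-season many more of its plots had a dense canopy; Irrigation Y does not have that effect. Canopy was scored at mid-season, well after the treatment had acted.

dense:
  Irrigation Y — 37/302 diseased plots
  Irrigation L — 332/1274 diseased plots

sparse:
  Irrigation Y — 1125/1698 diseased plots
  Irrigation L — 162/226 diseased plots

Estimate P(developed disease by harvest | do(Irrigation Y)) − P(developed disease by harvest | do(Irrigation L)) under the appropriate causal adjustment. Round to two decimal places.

The mid-season canopy-specific comparison favours Irrigation Y throughout, but the pooled figures favour Irrigation L. The question is whether to condition on mid-season canopy.
The distribution of mid-season canopy is itself part of what the irrigation does — it is an intermediate outcome. Holding it fixed would remove that part of the effect; the total effect is the pooled difference.
The causal difference is the pooled difference: 0.581 − 0.329 = +0.252.

+0.25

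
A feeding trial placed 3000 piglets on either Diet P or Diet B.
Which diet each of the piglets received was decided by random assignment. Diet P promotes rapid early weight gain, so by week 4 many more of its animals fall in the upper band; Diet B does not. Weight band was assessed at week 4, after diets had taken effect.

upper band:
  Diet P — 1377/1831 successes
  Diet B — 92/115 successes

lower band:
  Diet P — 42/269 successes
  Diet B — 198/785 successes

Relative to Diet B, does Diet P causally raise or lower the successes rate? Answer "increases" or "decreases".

Week-4 weight band is recorded after the diet and is itself shifted by it — it sits on the causal path from diet to outcome. Conditioning on a mediator would strip out part of the effect we want; the pooled comparison gives the total causal effect.
Pooled: Diet P 67.6% vs Diet B 32.2%; Diet P is higher overall.

increases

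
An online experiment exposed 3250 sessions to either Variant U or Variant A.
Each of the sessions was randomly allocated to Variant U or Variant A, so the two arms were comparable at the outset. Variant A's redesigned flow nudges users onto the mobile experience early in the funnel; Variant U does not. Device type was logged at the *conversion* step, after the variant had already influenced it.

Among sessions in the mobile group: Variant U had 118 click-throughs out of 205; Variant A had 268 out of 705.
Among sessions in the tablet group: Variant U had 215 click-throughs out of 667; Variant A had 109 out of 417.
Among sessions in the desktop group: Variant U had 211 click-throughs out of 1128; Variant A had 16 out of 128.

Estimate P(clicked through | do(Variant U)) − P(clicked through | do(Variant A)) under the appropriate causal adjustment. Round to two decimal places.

Within every device type level Variant U has the higher rate, yet pooled Variant A does — Simpson's reversal.
Device type is recorded after the variant and is itself shifted by it — it sits on the causal path from variant to outcome. Conditioning on a mediator would strip out part of the effect we want; the pooled comparison gives the total causal effect.
The causal difference is the pooled difference: 0.272 − 0.314 = -0.042.

-0.04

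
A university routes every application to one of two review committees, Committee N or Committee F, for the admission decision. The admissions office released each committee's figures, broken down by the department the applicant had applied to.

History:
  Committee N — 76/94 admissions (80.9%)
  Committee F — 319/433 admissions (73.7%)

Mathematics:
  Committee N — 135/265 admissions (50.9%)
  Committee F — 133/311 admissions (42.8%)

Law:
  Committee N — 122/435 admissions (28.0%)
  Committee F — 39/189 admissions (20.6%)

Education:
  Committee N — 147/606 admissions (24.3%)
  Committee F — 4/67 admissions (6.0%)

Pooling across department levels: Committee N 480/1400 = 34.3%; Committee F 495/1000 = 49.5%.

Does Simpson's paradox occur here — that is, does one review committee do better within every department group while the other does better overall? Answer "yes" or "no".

Within each department level (History 80.9% vs 73.7%; Mathematics 50.9% vs 42.8%; Law 28.0% vs 20.6%; Education 24.3% vs 6.0%), Committee N has the higher rate every time. Pooled: 34.3% vs 49.5% — Committee F has the higher rate overall. The two comparisons disagree.

yes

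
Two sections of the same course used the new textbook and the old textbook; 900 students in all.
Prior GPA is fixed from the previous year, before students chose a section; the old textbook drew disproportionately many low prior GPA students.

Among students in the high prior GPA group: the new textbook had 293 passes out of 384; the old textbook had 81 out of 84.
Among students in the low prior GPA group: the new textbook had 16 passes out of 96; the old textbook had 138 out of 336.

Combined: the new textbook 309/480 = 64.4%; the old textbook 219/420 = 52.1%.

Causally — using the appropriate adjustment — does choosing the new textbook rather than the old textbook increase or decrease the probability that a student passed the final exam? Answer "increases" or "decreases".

Prior GPA band is set before the teaching method has any effect — it is not caused by the teaching method — and it independently drives the outcome. That makes it a confounder, so the causal comparison is within prior GPA band levels.
Within each level — high prior GPA: 76.3% vs 96.4%; low prior GPA: 16.7% vs 41.1% — the old textbook is higher every time.

decreases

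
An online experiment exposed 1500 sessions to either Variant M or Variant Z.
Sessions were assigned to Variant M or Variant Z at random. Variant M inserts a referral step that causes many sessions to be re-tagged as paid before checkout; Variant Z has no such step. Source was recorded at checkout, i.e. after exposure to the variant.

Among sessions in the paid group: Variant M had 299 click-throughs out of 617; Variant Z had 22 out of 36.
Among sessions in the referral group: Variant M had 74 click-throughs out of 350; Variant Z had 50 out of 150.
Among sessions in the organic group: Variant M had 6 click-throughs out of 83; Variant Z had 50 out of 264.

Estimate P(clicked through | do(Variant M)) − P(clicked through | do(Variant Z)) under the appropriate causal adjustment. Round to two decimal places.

+0.09

Variant Z is higher inside every traffic source stratum but Variant M is higher in aggregate. Whether to stratify depends on how traffic source relates to the variant.
Traffic source is downstream of the variant. One should not condition on a consequence of treatment, so the overall rates are the right comparison.
The causal difference is the pooled difference: 0.361 − 0.271 = +0.090.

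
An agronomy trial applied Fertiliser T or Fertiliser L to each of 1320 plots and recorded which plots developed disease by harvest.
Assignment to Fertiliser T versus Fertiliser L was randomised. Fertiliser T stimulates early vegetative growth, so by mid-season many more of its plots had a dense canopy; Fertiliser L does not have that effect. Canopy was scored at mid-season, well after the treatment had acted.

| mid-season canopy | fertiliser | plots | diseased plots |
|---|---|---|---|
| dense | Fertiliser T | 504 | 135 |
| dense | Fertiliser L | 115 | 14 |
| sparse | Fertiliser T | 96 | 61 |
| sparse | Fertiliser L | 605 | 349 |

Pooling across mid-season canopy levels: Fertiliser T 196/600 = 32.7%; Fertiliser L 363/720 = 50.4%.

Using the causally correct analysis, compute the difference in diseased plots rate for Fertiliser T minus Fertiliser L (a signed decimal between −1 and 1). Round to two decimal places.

-0.18

The distribution of mid-season canopy is itself part of what the fertiliser does — it is an intermediate outcome. Holding it fixed would remove that part of the effect; the total effect is the pooled difference.
The causal difference is the pooled difference: 0.327 − 0.504 = -0.177.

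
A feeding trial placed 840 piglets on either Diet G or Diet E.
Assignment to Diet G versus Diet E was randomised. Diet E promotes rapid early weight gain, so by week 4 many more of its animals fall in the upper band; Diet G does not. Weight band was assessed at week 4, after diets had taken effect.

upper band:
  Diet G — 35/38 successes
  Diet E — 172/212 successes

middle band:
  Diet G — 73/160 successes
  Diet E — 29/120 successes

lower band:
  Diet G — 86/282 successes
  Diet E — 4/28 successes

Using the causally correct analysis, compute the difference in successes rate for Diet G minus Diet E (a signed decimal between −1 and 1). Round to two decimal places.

-0.17

Week-4 weight band here is a post-treatment variable shaped by the diet; conditioning on it would introduce bias rather than remove it. The overall comparison is the causal one.
The causal difference is the pooled difference: 0.404 − 0.569 = -0.165.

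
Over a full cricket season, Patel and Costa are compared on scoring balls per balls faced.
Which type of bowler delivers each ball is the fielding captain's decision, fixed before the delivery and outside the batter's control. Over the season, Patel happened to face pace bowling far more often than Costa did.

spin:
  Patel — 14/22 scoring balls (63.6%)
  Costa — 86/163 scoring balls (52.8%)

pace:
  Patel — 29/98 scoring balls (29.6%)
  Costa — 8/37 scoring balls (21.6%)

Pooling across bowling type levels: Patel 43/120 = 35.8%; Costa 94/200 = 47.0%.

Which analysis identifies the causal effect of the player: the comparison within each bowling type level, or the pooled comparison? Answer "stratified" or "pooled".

stratified

Since bowling type is a pre-existing factor (not a product of the player) and it affects the outcome on its own, it is a confounder. The stratified rates, not the pooled rate, identify the causal effect.
Within each level — spin: 63.6% vs 52.8%; pace: 29.6% vs 21.6% — Patel is higher every time.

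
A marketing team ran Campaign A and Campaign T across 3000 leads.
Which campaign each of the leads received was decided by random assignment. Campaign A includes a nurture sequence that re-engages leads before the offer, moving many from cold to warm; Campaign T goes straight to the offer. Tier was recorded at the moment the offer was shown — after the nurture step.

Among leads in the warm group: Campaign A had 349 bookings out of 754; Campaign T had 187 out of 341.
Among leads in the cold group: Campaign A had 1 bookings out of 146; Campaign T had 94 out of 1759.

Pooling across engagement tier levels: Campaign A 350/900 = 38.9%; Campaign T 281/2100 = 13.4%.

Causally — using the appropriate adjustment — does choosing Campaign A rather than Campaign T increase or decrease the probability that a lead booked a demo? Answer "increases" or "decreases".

The stratified and pooled comparisons disagree (Campaign T wins within each engagement tier; Campaign A wins overall), so the answer turns on the causal role of engagement tier.
Engagement tier is downstream of the campaign. One should not condition on a consequence of treatment, so the overall rates are the right comparison.
Pooled: Campaign A 38.9% vs Campaign T 13.4%; Campaign A is higher overall.

increases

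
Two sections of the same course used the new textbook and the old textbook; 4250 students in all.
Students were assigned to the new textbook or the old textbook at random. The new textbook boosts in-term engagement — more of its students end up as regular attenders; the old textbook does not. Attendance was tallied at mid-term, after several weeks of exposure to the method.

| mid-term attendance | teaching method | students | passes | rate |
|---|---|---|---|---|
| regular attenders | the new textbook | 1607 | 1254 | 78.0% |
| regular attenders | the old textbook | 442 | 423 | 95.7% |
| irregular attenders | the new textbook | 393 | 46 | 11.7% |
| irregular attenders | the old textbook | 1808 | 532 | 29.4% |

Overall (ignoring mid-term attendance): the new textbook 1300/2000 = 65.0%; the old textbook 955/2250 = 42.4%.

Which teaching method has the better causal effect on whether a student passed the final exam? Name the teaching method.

the new textbook

The mid-term attendance-specific comparison favours the old textbook throughout, but the pooled figures favour the new textbook. The question is whether to condition on mid-term attendance.
Mid-term attendance is downstream of the teaching method. One should not condition on a consequence of treatment, so the overall rates are the right comparison.
Pooled: the new textbook 65.0% vs the old textbook 42.4%; the new textbook is higher overall.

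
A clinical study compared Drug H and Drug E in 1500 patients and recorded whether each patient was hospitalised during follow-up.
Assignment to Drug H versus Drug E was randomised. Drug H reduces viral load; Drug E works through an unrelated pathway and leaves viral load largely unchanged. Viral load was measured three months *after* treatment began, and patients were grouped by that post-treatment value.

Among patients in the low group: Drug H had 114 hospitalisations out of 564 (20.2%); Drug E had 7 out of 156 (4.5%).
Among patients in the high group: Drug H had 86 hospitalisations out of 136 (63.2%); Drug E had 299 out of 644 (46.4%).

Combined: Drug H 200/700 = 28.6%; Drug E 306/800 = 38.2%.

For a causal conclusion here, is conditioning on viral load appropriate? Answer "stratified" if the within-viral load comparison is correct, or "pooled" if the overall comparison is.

Within every viral load level Drug E has the lower rate, yet pooled Drug H does — Simpson's reversal.
Viral load is recorded after the drug and is itself shifted by it — it sits on the causal path from drug to outcome. Conditioning on a mediator would strip out part of the effect we want; the pooled comparison gives the total causal effect.
Pooled: Drug H 28.6% vs Drug E 38.2%; Drug H is lower overall.

pooled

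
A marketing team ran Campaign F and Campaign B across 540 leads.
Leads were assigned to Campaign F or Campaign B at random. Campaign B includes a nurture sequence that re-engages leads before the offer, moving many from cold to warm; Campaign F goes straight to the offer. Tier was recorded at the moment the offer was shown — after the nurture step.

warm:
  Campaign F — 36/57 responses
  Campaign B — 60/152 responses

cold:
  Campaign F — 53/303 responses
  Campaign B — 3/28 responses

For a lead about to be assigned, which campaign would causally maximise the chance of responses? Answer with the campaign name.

Engagement tier is recorded after the campaign and is itself shifted by it — it sits on the causal path from campaign to outcome. Conditioning on a mediator would strip out part of the effect we want; the pooled comparison gives the total causal effect.
Pooled: Campaign F 24.7% vs Campaign B 35.0%; Campaign B is higher overall.

Campaign B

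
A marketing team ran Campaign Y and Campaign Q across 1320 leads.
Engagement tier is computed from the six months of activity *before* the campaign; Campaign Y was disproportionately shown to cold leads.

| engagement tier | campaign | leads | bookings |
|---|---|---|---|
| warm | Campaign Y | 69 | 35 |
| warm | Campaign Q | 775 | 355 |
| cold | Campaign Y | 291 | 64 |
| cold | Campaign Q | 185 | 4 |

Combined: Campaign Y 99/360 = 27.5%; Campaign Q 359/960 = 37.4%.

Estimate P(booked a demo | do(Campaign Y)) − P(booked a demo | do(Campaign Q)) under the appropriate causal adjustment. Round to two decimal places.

+0.10

Campaign Y is higher inside every engagement tier stratum but Campaign Q is higher in aggregate. Whether to stratify depends on how engagement tier relates to the campaign.
Engagement tier differs across campaigns for reasons unrelated to any effect of the campaign itself, and it separately predicts the outcome — a classic confounder. We must compare within engagement tier levels.
Adjusting over the population distribution of engagement tier: 0.639·(0.507−0.458) + 0.361·(0.220−0.022) = +0.103.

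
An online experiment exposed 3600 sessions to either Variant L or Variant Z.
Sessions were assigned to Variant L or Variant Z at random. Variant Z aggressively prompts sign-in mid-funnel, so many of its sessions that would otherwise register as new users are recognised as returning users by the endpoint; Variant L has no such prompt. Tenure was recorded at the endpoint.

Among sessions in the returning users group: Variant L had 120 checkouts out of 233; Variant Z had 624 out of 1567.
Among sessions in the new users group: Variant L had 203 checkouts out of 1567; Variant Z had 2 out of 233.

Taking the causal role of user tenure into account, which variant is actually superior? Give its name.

The stratified and pooled comparisons disagree (Variant L wins within each user tenure; Variant Z wins overall), so the answer turns on the causal role of user tenure.
User tenure here is a post-treatment variable shaped by the variant; conditioning on it would introduce bias rather than remove it. The overall comparison is the causal one.
Pooled: Variant L 17.9% vs Variant Z 34.8%; Variant Z is higher overall.

Variant Z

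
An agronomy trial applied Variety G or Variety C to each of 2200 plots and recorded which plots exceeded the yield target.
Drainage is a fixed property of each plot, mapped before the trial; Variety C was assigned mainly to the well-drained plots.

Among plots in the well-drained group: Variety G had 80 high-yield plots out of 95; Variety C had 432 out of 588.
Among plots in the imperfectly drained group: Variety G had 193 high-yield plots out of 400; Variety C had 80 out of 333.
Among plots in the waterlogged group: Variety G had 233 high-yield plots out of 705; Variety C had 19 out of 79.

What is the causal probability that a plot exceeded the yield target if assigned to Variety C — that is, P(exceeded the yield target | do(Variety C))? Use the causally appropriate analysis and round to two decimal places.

Field drainage satisfies the back-door criterion: it is not a descendant of the variety, and it blocks the spurious path from variety to outcome. Adjusting for it (i.e., using the within-field drainage rates) gives the causal effect.
Standardising Variety C to the population field drainage mix: 0.310·432/588 + 0.333·80/333 + 0.356·19/79 = 0.394.

0.39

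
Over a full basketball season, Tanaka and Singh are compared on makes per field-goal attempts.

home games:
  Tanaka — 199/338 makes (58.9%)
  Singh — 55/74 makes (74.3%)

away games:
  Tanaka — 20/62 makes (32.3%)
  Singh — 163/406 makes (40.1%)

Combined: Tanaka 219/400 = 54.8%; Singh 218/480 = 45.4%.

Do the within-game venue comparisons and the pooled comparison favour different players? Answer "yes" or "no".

Within each game venue level (home games 58.9% vs 74.3%; away games 32.3% vs 40.1%), Singh has the higher rate every time. Pooled: 54.8% vs 45.4% — Tanaka has the higher rate overall. The two comparisons disagree.

yes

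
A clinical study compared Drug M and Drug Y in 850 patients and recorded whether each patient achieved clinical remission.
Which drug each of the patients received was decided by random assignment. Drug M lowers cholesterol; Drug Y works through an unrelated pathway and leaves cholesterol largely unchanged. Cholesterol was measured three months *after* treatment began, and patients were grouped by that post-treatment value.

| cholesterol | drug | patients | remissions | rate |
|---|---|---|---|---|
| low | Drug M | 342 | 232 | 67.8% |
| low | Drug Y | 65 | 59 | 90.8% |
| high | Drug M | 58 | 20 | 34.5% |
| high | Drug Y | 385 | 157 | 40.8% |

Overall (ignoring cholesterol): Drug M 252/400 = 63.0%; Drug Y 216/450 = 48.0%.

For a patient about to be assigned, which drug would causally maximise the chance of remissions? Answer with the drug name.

Drug M

The stratified and pooled comparisons disagree (Drug Y wins within each cholesterol; Drug M wins overall), so the answer turns on the causal role of cholesterol.
Stratifying would compare drugs among patients the drugs themselves sorted into cholesterol groups — a form of selection on an intermediate. The unconditioned pooled rates give the total causal effect.
Pooled: Drug M 63.0% vs Drug Y 48.0%; Drug M is higher overall.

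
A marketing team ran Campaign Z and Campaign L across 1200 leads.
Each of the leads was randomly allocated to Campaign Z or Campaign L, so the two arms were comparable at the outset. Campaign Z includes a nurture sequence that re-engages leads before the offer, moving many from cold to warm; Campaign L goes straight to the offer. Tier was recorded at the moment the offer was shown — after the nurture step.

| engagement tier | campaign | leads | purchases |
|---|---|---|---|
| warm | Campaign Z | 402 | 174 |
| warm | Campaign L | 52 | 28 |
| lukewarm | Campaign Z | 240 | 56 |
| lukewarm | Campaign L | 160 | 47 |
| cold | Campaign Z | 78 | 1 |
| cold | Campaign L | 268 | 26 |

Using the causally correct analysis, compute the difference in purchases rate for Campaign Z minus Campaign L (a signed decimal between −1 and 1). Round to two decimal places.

Stratifying would compare campaigns among leads the campaigns themselves sorted into engagement tier groups — a form of selection on an intermediate. The unconditioned pooled rates give the total causal effect.
The causal difference is the pooled difference: 0.321 − 0.210 = +0.110.

+0.11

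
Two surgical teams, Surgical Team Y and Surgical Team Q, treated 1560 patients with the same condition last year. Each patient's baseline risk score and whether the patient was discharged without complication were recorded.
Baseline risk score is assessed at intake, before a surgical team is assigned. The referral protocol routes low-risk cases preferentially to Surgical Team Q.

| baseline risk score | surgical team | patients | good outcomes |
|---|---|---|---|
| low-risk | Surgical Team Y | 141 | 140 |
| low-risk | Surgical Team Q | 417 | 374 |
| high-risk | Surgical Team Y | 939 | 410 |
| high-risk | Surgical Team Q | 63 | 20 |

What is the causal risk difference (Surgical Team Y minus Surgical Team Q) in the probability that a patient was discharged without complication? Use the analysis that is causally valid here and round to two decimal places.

Within every baseline risk score level Surgical Team Y has the higher rate, yet pooled Surgical Team Q does — Simpson's reversal.
Baseline risk score satisfies the back-door criterion: it is not a descendant of the surgical team, and it blocks the spurious path from surgical team to outcome. Adjusting for it (i.e., using the within-baseline risk score rates) gives the causal effect.
Adjusting over the population distribution of baseline risk score: 0.358·(0.993−0.897) + 0.642·(0.437−0.317) = +0.111.

+0.11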